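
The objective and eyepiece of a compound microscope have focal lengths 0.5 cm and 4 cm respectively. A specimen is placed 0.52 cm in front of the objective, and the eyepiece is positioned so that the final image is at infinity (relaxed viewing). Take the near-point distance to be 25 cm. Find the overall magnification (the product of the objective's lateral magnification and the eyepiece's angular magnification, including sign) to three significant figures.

Objective: 1/d_i = 1/f_obj - 1/d_o = 1/0.5 - 1/0.52 = 0.07692 cm^-1, so d_i = 13.000 cm.
m_obj = -d_i/d_o = -13.000/0.52 = -25.000.
Eyepiece angular magnification (image at infinity): M_eye = D/f_e = 25/4 = 6.250.
Overall M = m_obj x M_eye = (-25.000)(6.250) = -156.25.

-156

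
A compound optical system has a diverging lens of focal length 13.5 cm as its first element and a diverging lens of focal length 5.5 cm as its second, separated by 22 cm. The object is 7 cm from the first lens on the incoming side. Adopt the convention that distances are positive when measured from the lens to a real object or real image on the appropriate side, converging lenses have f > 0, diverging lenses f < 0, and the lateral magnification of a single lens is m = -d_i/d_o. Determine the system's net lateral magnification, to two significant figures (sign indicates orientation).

First lens: d_i1 = 1/(1/(-13.5) - 1/7) = -4.610 cm.
m_1 = -(-4.610)/7 = 0.6585.
The intermediate image is virtual, 4.610 cm to the left of lens 1, so d_o2 = L - d_i1 = 22 - (-4.610) = 26.610 cm.
Second lens: d_i2 = 1/(1/(-5.5) - 1/(26.610)) = -4.558 cm.
m_2 = -(-4.558)/(26.610) = 0.1713.
Total m = m_1 x m_2 = (0.6585)(0.1713) = 0.1128.

0.11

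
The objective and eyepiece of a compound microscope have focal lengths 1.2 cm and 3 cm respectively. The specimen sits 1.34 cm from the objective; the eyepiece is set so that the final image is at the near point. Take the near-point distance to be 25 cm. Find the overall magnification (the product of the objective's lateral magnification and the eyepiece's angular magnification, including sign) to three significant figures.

-80.0

Objective: 1/d_i = 1/f_obj - 1/d_o = 1/1.2 - 1/1.34 = 0.08706 cm^-1, so d_i = 11.486 cm.
m_obj = -d_i/d_o = -11.486/1.34 = -8.571.
Eyepiece angular magnification (image at near point): M_eye = 1 + D/f_e = 1 + 25/3 = 9.333.
Overall M = m_obj x M_eye = (-8.571)(9.333) = -80.00.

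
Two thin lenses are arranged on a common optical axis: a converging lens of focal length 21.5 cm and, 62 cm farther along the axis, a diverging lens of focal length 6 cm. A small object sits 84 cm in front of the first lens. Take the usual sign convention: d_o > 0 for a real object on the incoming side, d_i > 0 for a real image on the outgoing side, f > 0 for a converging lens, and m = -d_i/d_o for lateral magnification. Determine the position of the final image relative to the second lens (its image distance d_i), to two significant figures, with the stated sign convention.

First lens: d_i1 = 1/(1/21.5 - 1/84) = 28.896 cm.
That image sits 33.104 cm in front of the second lens, so d_o2 = 33.104 cm.
Second lens: d_i2 = 1/(1/(-6) - 1/(33.104)) = -5.079 cm.

-5.1 cm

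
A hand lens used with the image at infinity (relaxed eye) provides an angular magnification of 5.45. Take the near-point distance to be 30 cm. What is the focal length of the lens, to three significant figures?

5.50 cm

For the image at infinity, M = D/f.
f = D/M = 30/5.45 = 5.505 cm.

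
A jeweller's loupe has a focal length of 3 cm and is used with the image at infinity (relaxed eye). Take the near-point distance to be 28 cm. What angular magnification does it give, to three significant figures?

9.33

M = D/f = 28/3 = 9.333.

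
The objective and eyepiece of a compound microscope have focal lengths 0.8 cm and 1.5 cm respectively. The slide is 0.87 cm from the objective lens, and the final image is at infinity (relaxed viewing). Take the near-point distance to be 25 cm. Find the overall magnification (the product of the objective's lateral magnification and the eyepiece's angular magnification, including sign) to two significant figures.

-190

Objective: 1/d_i = 1/f_obj - 1/d_o = 1/0.8 - 1/0.87 = 0.10057 cm^-1, so d_i = 9.943 cm.
m_obj = -d_i/d_o = -9.943/0.87 = -11.429.
Eyepiece angular magnification (image at infinity): M_eye = D/f_e = 25/1.5 = 16.667.
Overall M = m_obj x M_eye = (-11.429)(16.667) = -190.48.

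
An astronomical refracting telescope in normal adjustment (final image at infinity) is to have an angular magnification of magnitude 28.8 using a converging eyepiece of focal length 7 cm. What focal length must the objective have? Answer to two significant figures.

200 cm

|M| = f_obj/|f_eye|, so f_obj = |M| x |f_eye| = 28.8 x 7 = 201.600 cm.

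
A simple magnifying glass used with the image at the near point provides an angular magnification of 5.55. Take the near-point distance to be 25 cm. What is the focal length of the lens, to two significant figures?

For the image at the near point, M = 1 + D/f.
f = D/(M - 1) = 25/(5.55 - 1) = 5.495 cm.

5.5 cm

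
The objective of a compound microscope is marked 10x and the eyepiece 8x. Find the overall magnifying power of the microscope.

The overall magnification of a compound microscope is the product of the objective and eyepiece magnifications:
M = M_obj x M_eye = 10 x 8 = 80.

80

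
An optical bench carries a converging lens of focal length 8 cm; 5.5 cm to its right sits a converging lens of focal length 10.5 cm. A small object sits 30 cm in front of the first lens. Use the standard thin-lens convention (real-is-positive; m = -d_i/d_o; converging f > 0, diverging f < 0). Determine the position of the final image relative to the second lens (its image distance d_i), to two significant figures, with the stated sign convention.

3.6 cm

Lens 1: 1/d_i1 = 1/f_1 - 1/d_o1 = 1/8 - 1/30 = 0.09167 cm^-1, so d_i1 = 10.909 cm.
This image would form 10.909 cm past lens 1, i.e. 5.409 cm beyond lens 2, so it is a virtual object for lens 2: d_o2 = 5.5 - 10.909 = -5.409 cm.
Lens 2: 1/d_i2 = 1/f_2 - 1/d_o2 = 1/10.5 - 1/(-5.409) = 0.28011 cm^-1, so d_i2 = 3.570 cm.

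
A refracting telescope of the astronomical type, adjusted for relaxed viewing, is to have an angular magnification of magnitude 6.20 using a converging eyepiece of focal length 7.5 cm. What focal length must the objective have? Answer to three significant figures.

46.5 cm

|M| = f_obj/|f_eye|, so f_obj = |M| x |f_eye| = 6.2 x 7.5 = 46.500 cm.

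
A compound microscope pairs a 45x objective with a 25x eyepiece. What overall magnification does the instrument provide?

The overall magnification of a compound microscope is the product of the objective and eyepiece magnifications:
M = M_obj x M_eye = 45 x 25 = 1125.

1125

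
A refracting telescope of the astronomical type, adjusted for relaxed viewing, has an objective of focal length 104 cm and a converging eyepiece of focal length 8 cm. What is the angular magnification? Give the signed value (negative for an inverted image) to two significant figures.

-13

M = -f_obj/f_eye = -104/(8) = -13.000.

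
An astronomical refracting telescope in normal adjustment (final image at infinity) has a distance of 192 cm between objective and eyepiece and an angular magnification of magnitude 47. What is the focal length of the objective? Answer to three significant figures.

In normal adjustment the tube length equals f_obj + f_eye and |M| = f_obj/f_eye.
So f_obj = 47 f_eye and 47 f_eye + f_eye = 192 cm, giving f_eye = 192/48 = 4.000 cm and f_obj = 188.000 cm.

188 cm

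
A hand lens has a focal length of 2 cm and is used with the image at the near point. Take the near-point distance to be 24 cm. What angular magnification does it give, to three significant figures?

M = 1 + D/f = 1 + 24/2 = 13.000.

13.0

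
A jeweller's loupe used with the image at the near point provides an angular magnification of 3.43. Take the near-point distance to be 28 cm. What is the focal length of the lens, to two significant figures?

For the image at the near point, M = 1 + D/f.
f = D/(M - 1) = 28/(3.43 - 1) = 11.523 cm.

12 cm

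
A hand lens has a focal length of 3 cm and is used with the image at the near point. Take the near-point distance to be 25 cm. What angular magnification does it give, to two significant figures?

M = 1 + D/f = 1 + 25/3 = 9.333.

9.3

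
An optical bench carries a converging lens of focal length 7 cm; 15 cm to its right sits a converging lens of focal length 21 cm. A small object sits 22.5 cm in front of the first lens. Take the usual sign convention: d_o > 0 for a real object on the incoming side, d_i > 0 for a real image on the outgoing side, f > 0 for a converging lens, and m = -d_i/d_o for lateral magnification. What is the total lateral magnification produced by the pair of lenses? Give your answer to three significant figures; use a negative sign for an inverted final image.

Lens 1: 1/d_i1 = 1/f_1 - 1/d_o1 = 1/7 - 1/22.5 = 0.09841 cm^-1, so d_i1 = 10.161 cm.
m_1 = -(10.161)/22.5 = -0.4516.
The intermediate image is 10.161 cm to the right of lens 1, so d_o2 = L - d_i1 = 15 - 10.161 = 4.839 cm.
Lens 2: 1/d_i2 = 1/f_2 - 1/d_o2 = 1/21 - 1/(4.839) = -0.15905 cm^-1, so d_i2 = -6.287 cm.
m_2 = -(-6.287)/(4.839) = 1.2994.
The system's lateral magnification is m_1 m_2 = (-0.4516)(1.2994) = -0.5868.

-0.587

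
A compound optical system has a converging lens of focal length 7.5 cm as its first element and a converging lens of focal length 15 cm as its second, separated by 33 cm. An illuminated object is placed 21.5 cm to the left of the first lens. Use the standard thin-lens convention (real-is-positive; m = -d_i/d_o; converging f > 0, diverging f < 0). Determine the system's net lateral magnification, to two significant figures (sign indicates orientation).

First lens: d_i1 = 1/(1/7.5 - 1/21.5) = 11.518 cm.
m_1 = -(11.518)/21.5 = -0.5357.
That image sits 21.482 cm in front of the second lens, so d_o2 = 21.482 cm.
Second lens: d_i2 = 1/(1/15 - 1/(21.482)) = 49.711 cm.
m_2 = -(49.711)/(21.482) = -2.3140.
Total m = m_1 x m_2 = (-0.5357)(-2.3140) = 1.2397.

1.2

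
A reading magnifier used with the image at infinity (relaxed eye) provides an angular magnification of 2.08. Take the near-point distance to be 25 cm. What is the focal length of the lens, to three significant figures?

12.0 cm

For the image at infinity, M = D/f.
f = D/M = 25/2.08 = 12.019 cm.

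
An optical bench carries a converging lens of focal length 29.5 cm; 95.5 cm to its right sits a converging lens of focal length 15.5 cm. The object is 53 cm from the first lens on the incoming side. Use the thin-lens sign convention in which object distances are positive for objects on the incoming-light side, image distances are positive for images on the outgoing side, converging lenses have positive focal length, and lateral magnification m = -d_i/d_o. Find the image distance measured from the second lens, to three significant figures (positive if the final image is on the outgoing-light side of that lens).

First lens: d_i1 = 1/(1/29.5 - 1/53) = 66.532 cm.
The intermediate image is 66.532 cm to the right of lens 1, so d_o2 = L - d_i1 = 95.5 - 66.532 = 28.968 cm.
Second lens: d_i2 = 1/(1/15.5 - 1/(28.968)) = 33.338 cm.

33.3 cm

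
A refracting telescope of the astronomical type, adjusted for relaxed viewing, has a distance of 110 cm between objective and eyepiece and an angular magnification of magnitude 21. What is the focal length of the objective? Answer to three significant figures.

In normal adjustment the tube length equals f_obj + f_eye and |M| = f_obj/f_eye.
So f_obj = 21 f_eye and 21 f_eye + f_eye = 110 cm, giving f_eye = 110/22 = 5.000 cm and f_obj = 105.000 cm.

105 cm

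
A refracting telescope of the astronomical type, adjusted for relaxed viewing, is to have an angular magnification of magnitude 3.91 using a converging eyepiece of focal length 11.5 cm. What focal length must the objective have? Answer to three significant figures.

45.0 cm

|M| = f_obj/|f_eye|, so f_obj = |M| x |f_eye| = 3.91 x 11.5 = 44.965 cm.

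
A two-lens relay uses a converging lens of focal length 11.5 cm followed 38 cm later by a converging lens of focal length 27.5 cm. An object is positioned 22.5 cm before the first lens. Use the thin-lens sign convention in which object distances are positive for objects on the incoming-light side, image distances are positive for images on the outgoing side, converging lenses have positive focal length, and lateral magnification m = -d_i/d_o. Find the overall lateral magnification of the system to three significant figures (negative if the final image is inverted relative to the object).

Lens 1: 1/d_i1 = 1/f_1 - 1/d_o1 = 1/11.5 - 1/22.5 = 0.04251 cm^-1, so d_i1 = 23.523 cm.
m_1 = -(23.523)/22.5 = -1.0455.
That image sits 14.477 cm in front of the second lens, so d_o2 = 14.477 cm.
Lens 2: 1/d_i2 = 1/f_2 - 1/d_o2 = 1/27.5 - 1/(14.477) = -0.03271 cm^-1, so d_i2 = -30.572 cm.
m_2 = -(-30.572)/(14.477) = 2.1117.
Total m = m_1 x m_2 = (-1.0455)(2.1117) = -2.2077.

-2.21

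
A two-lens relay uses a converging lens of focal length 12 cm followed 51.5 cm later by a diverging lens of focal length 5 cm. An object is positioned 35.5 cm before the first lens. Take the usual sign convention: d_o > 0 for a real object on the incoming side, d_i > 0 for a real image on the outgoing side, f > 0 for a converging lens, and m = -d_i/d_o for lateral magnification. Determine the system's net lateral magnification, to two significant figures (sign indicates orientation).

-0.067

Lens 1: 1/d_i1 = 1/f_1 - 1/d_o1 = 1/12 - 1/35.5 = 0.05516 cm^-1, so d_i1 = 18.128 cm.
m_1 = -(18.128)/35.5 = -0.5106.
The intermediate image is 18.128 cm to the right of lens 1, so d_o2 = L - d_i1 = 51.5 - 18.128 = 33.372 cm.
Lens 2: 1/d_i2 = 1/f_2 - 1/d_o2 = 1/(-5) - 1/(33.372) = -0.22996 cm^-1, so d_i2 = -4.348 cm.
m_2 = -(-4.348)/(33.372) = 0.1303.
The system's lateral magnification is m_1 m_2 = (-0.5106)(0.1303) = -0.0665.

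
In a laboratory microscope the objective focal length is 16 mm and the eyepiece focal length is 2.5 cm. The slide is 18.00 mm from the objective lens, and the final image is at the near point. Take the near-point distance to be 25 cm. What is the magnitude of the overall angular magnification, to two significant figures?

Convert to cm: f_obj = 16 mm = 1.6 cm; d_o = 18.00 mm = 1.80 cm.
Objective: 1/d_i = 1/f_obj - 1/d_o = 1/1.6 - 1/1.80 = 0.06944 cm^-1, so d_i = 14.400 cm.
m_obj = -d_i/d_o = -14.400/1.80 = -8.000.
Eyepiece angular magnification (image at near point): M_eye = 1 + D/f_e = 1 + 25/2.5 = 11.000.
Overall M = m_obj x M_eye = (-8.000)(11.000) = -88.00.
|M| = 88.00.

88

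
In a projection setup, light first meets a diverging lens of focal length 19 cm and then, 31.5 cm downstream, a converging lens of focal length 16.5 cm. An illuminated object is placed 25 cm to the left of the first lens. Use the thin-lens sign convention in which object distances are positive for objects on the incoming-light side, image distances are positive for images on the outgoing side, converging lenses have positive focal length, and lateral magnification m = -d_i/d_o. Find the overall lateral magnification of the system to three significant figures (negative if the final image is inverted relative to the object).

-0.276

First lens: d_i1 = 1/(1/(-19) - 1/25) = -10.795 cm.
m_1 = -(-10.795)/25 = 0.4318.
With d_i1 < 0 the first image is virtual and lies on the object side; the object distance for lens 2 is d_o2 = 31.5 - (-10.795) = 42.295 cm.
Second lens: d_i2 = 1/(1/16.5 - 1/(42.295)) = 27.054 cm.
m_2 = -(27.054)/(42.295) = -0.6396.
Total m = m_1 x m_2 = (0.4318)(-0.6396) = -0.2762.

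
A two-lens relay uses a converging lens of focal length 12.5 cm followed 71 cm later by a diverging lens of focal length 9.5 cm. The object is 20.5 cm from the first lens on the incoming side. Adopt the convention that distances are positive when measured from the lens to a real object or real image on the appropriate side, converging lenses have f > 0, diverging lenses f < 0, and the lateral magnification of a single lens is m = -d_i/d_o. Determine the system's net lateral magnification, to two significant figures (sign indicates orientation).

-0.31

Applying the thin-lens equation to the first lens, 1/12.5 = 1/20.5 + 1/d_i1, which gives d_i1 = 32.031 cm.
Its lateral magnification is m_1 = -d_i1/d_o1 = -(32.031)/20.5 = -1.5625.
That image sits 38.969 cm in front of the second lens, so d_o2 = 38.969 cm.
Applying the thin-lens equation again with f_2 = -9.5 cm and d_o2 = 38.969 cm gives d_i2 = -7.638 cm.
m_2 = -(-7.638)/(38.969) = 0.1960.
Total m = m_1 x m_2 = (-1.5625)(0.1960) = -0.3063.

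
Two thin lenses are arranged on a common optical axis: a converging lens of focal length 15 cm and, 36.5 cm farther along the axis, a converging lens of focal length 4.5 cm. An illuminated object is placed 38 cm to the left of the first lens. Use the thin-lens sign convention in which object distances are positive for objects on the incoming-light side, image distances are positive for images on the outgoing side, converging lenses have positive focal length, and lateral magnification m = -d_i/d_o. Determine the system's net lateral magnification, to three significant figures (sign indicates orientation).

0.407

Lens 1: 1/d_i1 = 1/f_1 - 1/d_o1 = 1/15 - 1/38 = 0.04035 cm^-1, so d_i1 = 24.783 cm.
m_1 = -(24.783)/38 = -0.6522.
That image sits 11.717 cm in front of the second lens, so d_o2 = 11.717 cm.
Lens 2: 1/d_i2 = 1/f_2 - 1/d_o2 = 1/4.5 - 1/(11.717) = 0.13688 cm^-1, so d_i2 = 7.306 cm.
m_2 = -(7.306)/(11.717) = -0.6235.
Total m = m_1 x m_2 = (-0.6522)(-0.6235) = 0.4066.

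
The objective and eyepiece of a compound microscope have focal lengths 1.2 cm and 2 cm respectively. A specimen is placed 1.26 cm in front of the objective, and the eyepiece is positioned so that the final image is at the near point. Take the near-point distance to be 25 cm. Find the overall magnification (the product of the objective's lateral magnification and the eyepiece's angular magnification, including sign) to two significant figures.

-270

Objective: 1/d_i = 1/f_obj - 1/d_o = 1/1.2 - 1/1.26 = 0.03968 cm^-1, so d_i = 25.200 cm.
m_obj = -d_i/d_o = -25.200/1.26 = -20.000.
Eyepiece angular magnification (image at near point): M_eye = 1 + D/f_e = 1 + 25/2 = 13.500.
Overall M = m_obj x M_eye = (-20.000)(13.500) = -270.00.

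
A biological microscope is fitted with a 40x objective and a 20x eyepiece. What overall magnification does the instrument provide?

The overall magnification of a compound microscope is the product of the objective and eyepiece magnifications:
M = M_obj x M_eye = 40 x 20 = 800.

800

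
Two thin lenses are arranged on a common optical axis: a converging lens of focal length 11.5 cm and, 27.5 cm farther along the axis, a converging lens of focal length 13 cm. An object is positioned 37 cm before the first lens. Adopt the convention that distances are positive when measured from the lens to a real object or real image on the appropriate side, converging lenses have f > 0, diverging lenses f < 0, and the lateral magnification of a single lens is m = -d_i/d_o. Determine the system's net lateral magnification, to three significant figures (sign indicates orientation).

Applying the thin-lens equation to the first lens, 1/11.5 = 1/37 + 1/d_i1, which gives d_i1 = 16.686 cm.
Its lateral magnification is m_1 = -d_i1/d_o1 = -(16.686)/37 = -0.4510.
The intermediate image is 16.686 cm to the right of lens 1, so d_o2 = L - d_i1 = 27.5 - 16.686 = 10.814 cm.
Applying the thin-lens equation again with f_2 = 13 cm and d_o2 = 10.814 cm gives d_i2 = -64.300 cm.
m_2 = -(-64.300)/(10.814) = 5.9462.
Overall magnification: m = m_1 m_2 = -2.6816.

-2.68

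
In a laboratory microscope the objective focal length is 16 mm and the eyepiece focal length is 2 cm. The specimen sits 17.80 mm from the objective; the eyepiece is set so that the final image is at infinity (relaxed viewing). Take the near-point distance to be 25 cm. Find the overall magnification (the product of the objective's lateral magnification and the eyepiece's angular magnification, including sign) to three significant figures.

-111

Convert to cm: f_obj = 16 mm = 1.6 cm; d_o = 17.80 mm = 1.78 cm.
Objective: 1/d_i = 1/f_obj - 1/d_o = 1/1.6 - 1/1.78 = 0.06320 cm^-1, so d_i = 15.822 cm.
m_obj = -d_i/d_o = -15.822/1.78 = -8.889.
Eyepiece angular magnification (image at infinity): M_eye = D/f_e = 25/2 = 12.500.
Overall M = m_obj x M_eye = (-8.889)(12.500) = -111.11.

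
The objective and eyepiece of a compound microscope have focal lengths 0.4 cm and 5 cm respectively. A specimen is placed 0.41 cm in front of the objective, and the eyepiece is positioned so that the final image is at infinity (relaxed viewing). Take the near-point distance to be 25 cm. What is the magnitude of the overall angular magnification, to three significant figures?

Objective: 1/d_i = 1/f_obj - 1/d_o = 1/0.4 - 1/0.41 = 0.06098 cm^-1, so d_i = 16.400 cm.
m_obj = -d_i/d_o = -16.400/0.41 = -40.000.
Eyepiece angular magnification (image at infinity): M_eye = D/f_e = 25/5 = 5.000.
Overall M = m_obj x M_eye = (-40.000)(5.000) = -200.00.
|M| = 200.00.

200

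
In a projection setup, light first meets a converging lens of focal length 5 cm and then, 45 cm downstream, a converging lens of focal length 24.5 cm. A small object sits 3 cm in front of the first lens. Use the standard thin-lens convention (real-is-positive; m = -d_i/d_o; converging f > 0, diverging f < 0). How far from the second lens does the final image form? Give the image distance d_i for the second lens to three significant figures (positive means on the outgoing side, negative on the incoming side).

45.9 cm

Applying the thin-lens equation to the first lens, 1/5 = 1/3 + 1/d_i1, which gives d_i1 = -7.500 cm.
With d_i1 < 0 the first image is virtual and lies on the object side; the object distance for lens 2 is d_o2 = 45 - (-7.500) = 52.500 cm.
Applying the thin-lens equation again with f_2 = 24.5 cm and d_o2 = 52.500 cm gives d_i2 = 45.938 cm.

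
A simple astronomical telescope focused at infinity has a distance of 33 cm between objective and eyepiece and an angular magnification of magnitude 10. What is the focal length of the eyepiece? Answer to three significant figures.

3.00 cm

In normal adjustment the tube length equals f_obj + f_eye and |M| = f_obj/f_eye.
So f_obj = 10 f_eye and 10 f_eye + f_eye = 33 cm, giving f_eye = 33/11 = 3.000 cm and f_obj = 30.000 cm.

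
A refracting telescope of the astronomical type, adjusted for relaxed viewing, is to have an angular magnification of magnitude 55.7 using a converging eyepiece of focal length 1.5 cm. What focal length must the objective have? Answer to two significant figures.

|M| = f_obj/|f_eye|, so f_obj = |M| x |f_eye| = 55.7 x 1.5 = 83.550 cm.

84 cm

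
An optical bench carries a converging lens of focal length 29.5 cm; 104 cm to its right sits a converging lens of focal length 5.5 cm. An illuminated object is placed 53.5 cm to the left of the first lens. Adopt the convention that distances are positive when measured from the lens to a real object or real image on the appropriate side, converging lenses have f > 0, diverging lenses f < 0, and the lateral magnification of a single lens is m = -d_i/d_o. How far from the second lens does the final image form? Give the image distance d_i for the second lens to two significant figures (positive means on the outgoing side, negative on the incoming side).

Lens 1: 1/d_i1 = 1/f_1 - 1/d_o1 = 1/29.5 - 1/53.5 = 0.01521 cm^-1, so d_i1 = 65.760 cm.
Object distance for lens 2: d_o2 = 104 - 65.760 = 38.240 cm.
Lens 2: 1/d_i2 = 1/f_2 - 1/d_o2 = 1/5.5 - 1/(38.240) = 0.15567 cm^-1, so d_i2 = 6.424 cm.

6.4 cm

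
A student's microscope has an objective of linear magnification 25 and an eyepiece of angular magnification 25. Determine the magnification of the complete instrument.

The overall magnification of a compound microscope is the product of the objective and eyepiece magnifications:
M = M_obj x M_eye = 25 x 25 = 625.

625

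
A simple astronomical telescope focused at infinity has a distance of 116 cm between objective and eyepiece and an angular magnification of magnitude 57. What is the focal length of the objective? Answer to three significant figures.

In normal adjustment the tube length equals f_obj + f_eye and |M| = f_obj/f_eye.
So f_obj = 57 f_eye and 57 f_eye + f_eye = 116 cm, giving f_eye = 116/58 = 2.000 cm and f_obj = 114.000 cm.

114 cm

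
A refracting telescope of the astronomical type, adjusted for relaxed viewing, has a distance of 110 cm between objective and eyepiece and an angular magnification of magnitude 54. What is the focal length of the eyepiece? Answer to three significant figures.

In normal adjustment the tube length equals f_obj + f_eye and |M| = f_obj/f_eye.
So f_obj = 54 f_eye and 54 f_eye + f_eye = 110 cm, giving f_eye = 110/55 = 2.000 cm and f_obj = 108.000 cm.

2.00 cm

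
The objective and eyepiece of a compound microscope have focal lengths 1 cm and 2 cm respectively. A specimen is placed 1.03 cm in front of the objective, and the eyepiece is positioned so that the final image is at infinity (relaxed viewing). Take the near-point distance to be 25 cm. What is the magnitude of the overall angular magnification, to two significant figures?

420

Objective: 1/d_i = 1/f_obj - 1/d_o = 1/1 - 1/1.03 = 0.02913 cm^-1, so d_i = 34.333 cm.
m_obj = -d_i/d_o = -34.333/1.03 = -33.333.
Eyepiece angular magnification (image at infinity): M_eye = D/f_e = 25/2 = 12.500.
Overall M = m_obj x M_eye = (-33.333)(12.500) = -416.67.
|M| = 416.67.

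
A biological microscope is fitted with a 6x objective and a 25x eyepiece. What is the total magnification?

150

The overall magnification of a compound microscope is the product of the objective and eyepiece magnifications:
M = M_obj x M_eye = 6 x 25 = 150.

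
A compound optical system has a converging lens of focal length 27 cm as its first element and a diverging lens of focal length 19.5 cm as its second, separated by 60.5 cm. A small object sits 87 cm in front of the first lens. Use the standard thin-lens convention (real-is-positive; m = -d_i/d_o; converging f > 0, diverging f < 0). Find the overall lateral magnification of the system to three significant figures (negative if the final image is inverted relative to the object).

-0.215

Lens 1: 1/d_i1 = 1/f_1 - 1/d_o1 = 1/27 - 1/87 = 0.02554 cm^-1, so d_i1 = 39.150 cm.
m_1 = -(39.150)/87 = -0.4500.
Object distance for lens 2: d_o2 = 60.5 - 39.150 = 21.350 cm.
Lens 2: 1/d_i2 = 1/f_2 - 1/d_o2 = 1/(-19.5) - 1/(21.350) = -0.09812 cm^-1, so d_i2 = -10.192 cm.
m_2 = -(-10.192)/(21.350) = 0.4774.
Total m = m_1 x m_2 = (-0.4500)(0.4774) = -0.2148.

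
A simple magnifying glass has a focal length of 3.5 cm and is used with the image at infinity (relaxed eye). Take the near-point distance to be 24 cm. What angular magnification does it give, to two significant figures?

M = D/f = 24/3.5 = 6.857.

6.9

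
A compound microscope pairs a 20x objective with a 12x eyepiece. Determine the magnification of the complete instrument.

The overall magnification of a compound microscope is the product of the objective and eyepiece magnifications:
M = M_obj x M_eye = 20 x 12 = 240.

240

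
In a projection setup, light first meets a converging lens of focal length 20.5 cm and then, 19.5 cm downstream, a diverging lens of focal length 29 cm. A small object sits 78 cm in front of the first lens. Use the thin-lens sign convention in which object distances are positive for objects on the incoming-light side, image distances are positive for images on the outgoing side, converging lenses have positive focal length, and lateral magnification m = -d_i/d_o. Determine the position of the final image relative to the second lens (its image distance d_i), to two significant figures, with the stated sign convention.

12 cm

Lens 1: 1/d_i1 = 1/f_1 - 1/d_o1 = 1/20.5 - 1/78 = 0.03596 cm^-1, so d_i1 = 27.809 cm.
Since 27.809 cm > 19.5 cm, the first image lies past the second lens and serves as a virtual object: d_o2 = L - d_i1 = -8.309 cm.
Lens 2: 1/d_i2 = 1/f_2 - 1/d_o2 = 1/(-29) - 1/(-8.309) = 0.08587 cm^-1, so d_i2 = 11.645 cm.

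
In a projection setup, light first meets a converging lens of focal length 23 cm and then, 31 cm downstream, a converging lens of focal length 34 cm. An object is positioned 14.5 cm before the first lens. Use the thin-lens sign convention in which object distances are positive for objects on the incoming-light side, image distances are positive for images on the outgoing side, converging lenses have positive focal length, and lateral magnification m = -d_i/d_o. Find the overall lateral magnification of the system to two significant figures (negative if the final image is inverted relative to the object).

-2.5

Applying the thin-lens equation to the first lens, 1/23 = 1/14.5 + 1/d_i1, which gives d_i1 = -39.235 cm.
Its lateral magnification is m_1 = -d_i1/d_o1 = -(-39.235)/14.5 = 2.7059.
The intermediate image is virtual, 39.235 cm to the left of lens 1, so d_o2 = L - d_i1 = 31 - (-39.235) = 70.235 cm.
Applying the thin-lens equation again with f_2 = 34 cm and d_o2 = 70.235 cm gives d_i2 = 65.903 cm.
m_2 = -(65.903)/(70.235) = -0.9383.
Total m = m_1 x m_2 = (2.7059)(-0.9383) = -2.5390.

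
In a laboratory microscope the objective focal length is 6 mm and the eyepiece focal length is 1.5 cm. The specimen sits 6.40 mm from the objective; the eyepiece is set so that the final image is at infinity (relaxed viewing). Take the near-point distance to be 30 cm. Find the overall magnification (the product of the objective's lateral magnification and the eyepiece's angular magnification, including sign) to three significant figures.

Convert to cm: f_obj = 6 mm = 0.6 cm; d_o = 6.40 mm = 0.64 cm.
Objective: 1/d_i = 1/f_obj - 1/d_o = 1/0.6 - 1/0.64 = 0.10417 cm^-1, so d_i = 9.600 cm.
m_obj = -d_i/d_o = -9.600/0.64 = -15.000.
Eyepiece angular magnification (image at infinity): M_eye = D/f_e = 30/1.5 = 20.000.
Overall M = m_obj x M_eye = (-15.000)(20.000) = -300.00.

-300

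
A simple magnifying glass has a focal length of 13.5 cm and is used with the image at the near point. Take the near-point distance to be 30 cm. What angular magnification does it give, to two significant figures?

M = 1 + D/f = 1 + 30/13.5 = 3.222.

3.2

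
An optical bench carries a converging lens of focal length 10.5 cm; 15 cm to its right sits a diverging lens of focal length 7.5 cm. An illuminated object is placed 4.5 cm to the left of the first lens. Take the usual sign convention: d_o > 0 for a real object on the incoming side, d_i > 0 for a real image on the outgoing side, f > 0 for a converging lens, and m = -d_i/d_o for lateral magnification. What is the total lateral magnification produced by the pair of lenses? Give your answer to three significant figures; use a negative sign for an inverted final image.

0.432

Lens 1: 1/d_i1 = 1/f_1 - 1/d_o1 = 1/10.5 - 1/4.5 = -0.12698 cm^-1, so d_i1 = -7.875 cm.
m_1 = -(-7.875)/4.5 = 1.7500.
With d_i1 < 0 the first image is virtual and lies on the object side; the object distance for lens 2 is d_o2 = 15 - (-7.875) = 22.875 cm.
Lens 2: 1/d_i2 = 1/f_2 - 1/d_o2 = 1/(-7.5) - 1/(22.875) = -0.17705 cm^-1, so d_i2 = -5.648 cm.
m_2 = -(-5.648)/(22.875) = 0.2469.
Total m = m_1 x m_2 = (1.7500)(0.2469) = 0.4321.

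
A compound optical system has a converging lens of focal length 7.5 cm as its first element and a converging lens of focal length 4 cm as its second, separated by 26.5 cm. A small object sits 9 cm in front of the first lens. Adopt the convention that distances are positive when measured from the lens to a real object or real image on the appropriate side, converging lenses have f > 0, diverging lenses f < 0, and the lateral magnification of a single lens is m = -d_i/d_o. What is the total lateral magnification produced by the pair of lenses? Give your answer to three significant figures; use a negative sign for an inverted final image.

-0.889

Lens 1: 1/d_i1 = 1/f_1 - 1/d_o1 = 1/7.5 - 1/9 = 0.02222 cm^-1, so d_i1 = 45.000 cm.
m_1 = -(45.000)/9 = -5.0000.
This image would form 45.000 cm past lens 1, i.e. 18.500 cm beyond lens 2, so it is a virtual object for lens 2: d_o2 = 26.5 - 45.000 = -18.500 cm.
Lens 2: 1/d_i2 = 1/f_2 - 1/d_o2 = 1/4 - 1/(-18.500) = 0.30405 cm^-1, so d_i2 = 3.289 cm.
m_2 = -(3.289)/(-18.500) = 0.1778.
The system's lateral magnification is m_1 m_2 = (-5.0000)(0.1778) = -0.8889.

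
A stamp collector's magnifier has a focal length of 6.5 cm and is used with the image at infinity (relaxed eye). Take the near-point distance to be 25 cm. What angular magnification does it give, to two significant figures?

M = D/f = 25/6.5 = 3.846.

3.8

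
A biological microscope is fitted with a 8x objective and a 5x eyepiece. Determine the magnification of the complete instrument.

40

The overall magnification of a compound microscope is the product of the objective and eyepiece magnifications:
M = M_obj x M_eye = 8 x 5 = 40.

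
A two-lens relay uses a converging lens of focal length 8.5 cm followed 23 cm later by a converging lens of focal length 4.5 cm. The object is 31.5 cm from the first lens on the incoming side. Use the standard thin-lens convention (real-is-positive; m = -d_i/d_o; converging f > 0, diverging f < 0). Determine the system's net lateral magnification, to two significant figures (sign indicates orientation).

0.24

Applying the thin-lens equation to the first lens, 1/8.5 = 1/31.5 + 1/d_i1, which gives d_i1 = 11.641 cm.
Its lateral magnification is m_1 = -d_i1/d_o1 = -(11.641)/31.5 = -0.3696.
That image sits 11.359 cm in front of the second lens, so d_o2 = 11.359 cm.
Applying the thin-lens equation again with f_2 = 4.5 cm and d_o2 = 11.359 cm gives d_i2 = 7.452 cm.
m_2 = -(7.452)/(11.359) = -0.6561.
Total m = m_1 x m_2 = (-0.3696)(-0.6561) = 0.2425.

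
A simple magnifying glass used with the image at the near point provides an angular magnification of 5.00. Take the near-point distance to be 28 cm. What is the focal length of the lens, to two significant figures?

7.0 cm

For the image at the near point, M = 1 + D/f.
f = D/(M - 1) = 28/(5.0 - 1) = 7.000 cm.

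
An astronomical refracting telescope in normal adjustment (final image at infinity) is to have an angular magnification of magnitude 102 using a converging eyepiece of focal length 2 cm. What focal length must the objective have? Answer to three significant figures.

|M| = f_obj/|f_eye|, so f_obj = |M| x |f_eye| = 102.0 x 2 = 204.000 cm.

204 cm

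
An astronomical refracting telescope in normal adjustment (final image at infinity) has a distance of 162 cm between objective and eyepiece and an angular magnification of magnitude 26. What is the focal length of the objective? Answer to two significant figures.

In normal adjustment the tube length equals f_obj + f_eye and |M| = f_obj/f_eye.
So f_obj = 26 f_eye and 26 f_eye + f_eye = 162 cm, giving f_eye = 162/27 = 6.000 cm and f_obj = 156.000 cm.

160 cm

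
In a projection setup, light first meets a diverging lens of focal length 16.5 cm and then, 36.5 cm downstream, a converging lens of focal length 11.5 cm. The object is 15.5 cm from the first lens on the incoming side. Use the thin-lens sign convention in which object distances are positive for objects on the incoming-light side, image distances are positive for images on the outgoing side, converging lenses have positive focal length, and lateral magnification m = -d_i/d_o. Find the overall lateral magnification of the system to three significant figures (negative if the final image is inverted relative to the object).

-0.180

First lens: d_i1 = 1/(1/(-16.5) - 1/15.5) = -7.992 cm.
m_1 = -(-7.992)/15.5 = 0.5156.
With d_i1 < 0 the first image is virtual and lies on the object side; the object distance for lens 2 is d_o2 = 36.5 - (-7.992) = 44.492 cm.
Second lens: d_i2 = 1/(1/11.5 - 1/(44.492)) = 15.509 cm.
m_2 = -(15.509)/(44.492) = -0.3486.
The system's lateral magnification is m_1 m_2 = (0.5156)(-0.3486) = -0.1797.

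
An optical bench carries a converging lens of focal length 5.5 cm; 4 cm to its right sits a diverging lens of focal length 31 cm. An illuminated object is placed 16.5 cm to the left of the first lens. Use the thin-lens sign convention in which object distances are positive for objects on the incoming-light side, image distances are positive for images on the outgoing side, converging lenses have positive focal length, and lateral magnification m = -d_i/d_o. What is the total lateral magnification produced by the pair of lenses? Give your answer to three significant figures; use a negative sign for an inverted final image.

-0.579

First lens: d_i1 = 1/(1/5.5 - 1/16.5) = 8.250 cm.
m_1 = -(8.250)/16.5 = -0.5000.
This image would form 8.250 cm past lens 1, i.e. 4.250 cm beyond lens 2, so it is a virtual object for lens 2: d_o2 = 4 - 8.250 = -4.250 cm.
Second lens: d_i2 = 1/(1/(-31) - 1/(-4.250)) = 4.925 cm.
m_2 = -(4.925)/(-4.250) = 1.1589.
Overall magnification: m = m_1 m_2 = -0.5794.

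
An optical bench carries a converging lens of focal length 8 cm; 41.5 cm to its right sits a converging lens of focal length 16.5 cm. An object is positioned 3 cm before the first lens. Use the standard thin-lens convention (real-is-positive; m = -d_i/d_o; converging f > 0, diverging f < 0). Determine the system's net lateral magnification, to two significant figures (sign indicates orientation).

-0.89

Lens 1: 1/d_i1 = 1/f_1 - 1/d_o1 = 1/8 - 1/3 = -0.20833 cm^-1, so d_i1 = -4.800 cm.
m_1 = -(-4.800)/3 = 1.6000.
The intermediate image is virtual, 4.800 cm to the left of lens 1, so d_o2 = L - d_i1 = 41.5 - (-4.800) = 46.300 cm.
Lens 2: 1/d_i2 = 1/f_2 - 1/d_o2 = 1/16.5 - 1/(46.300) = 0.03901 cm^-1, so d_i2 = 25.636 cm.
m_2 = -(25.636)/(46.300) = -0.5537.
Total m = m_1 x m_2 = (1.6000)(-0.5537) = -0.8859.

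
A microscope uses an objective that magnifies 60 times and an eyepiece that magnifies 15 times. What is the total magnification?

The overall magnification of a compound microscope is the product of the objective and eyepiece magnifications:
M = M_obj x M_eye = 60 x 15 = 900.

900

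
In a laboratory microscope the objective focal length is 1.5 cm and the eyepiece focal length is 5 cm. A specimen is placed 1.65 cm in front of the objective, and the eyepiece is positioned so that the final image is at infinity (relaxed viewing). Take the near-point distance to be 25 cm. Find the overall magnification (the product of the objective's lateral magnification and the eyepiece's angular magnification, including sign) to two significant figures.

Objective: 1/d_i = 1/f_obj - 1/d_o = 1/1.5 - 1/1.65 = 0.06061 cm^-1, so d_i = 16.500 cm.
m_obj = -d_i/d_o = -16.500/1.65 = -10.000.
Eyepiece angular magnification (image at infinity): M_eye = D/f_e = 25/5 = 5.000.
Overall M = m_obj x M_eye = (-10.000)(5.000) = -50.00.

-50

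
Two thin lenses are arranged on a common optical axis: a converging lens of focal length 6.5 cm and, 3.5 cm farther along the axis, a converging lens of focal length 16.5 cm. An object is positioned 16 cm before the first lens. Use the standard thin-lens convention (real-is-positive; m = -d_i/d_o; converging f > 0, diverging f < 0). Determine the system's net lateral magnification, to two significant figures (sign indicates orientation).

Lens 1: 1/d_i1 = 1/f_1 - 1/d_o1 = 1/6.5 - 1/16 = 0.09135 cm^-1, so d_i1 = 10.947 cm.
m_1 = -(10.947)/16 = -0.6842.
This image would form 10.947 cm past lens 1, i.e. 7.447 cm beyond lens 2, so it is a virtual object for lens 2: d_o2 = 3.5 - 10.947 = -7.447 cm.
Lens 2: 1/d_i2 = 1/f_2 - 1/d_o2 = 1/16.5 - 1/(-7.447) = 0.19488 cm^-1, so d_i2 = 5.131 cm.
m_2 = -(5.131)/(-7.447) = 0.6890.
Total m = m_1 x m_2 = (-0.6842)(0.6890) = -0.4714.

-0.47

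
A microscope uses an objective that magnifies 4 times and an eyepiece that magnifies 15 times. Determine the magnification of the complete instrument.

60

The overall magnification of a compound microscope is the product of the objective and eyepiece magnifications:
M = M_obj x M_eye = 4 x 15 = 60.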